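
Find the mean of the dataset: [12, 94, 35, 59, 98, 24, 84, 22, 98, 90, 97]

64.8182

Step 1: Sum all values: 12 + 94 + 35 + 59 + 98 + 24 + 84 + 22 + 98 + 90 + 97 = 713
Step 2: Count the number of values: n = 11
Step 3: Mean = sum / n = 713 / 11 = 64.8182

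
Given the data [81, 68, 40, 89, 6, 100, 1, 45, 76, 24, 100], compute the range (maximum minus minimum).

99

Step 1: Identify the maximum value: max = 100
Step 2: Identify the minimum value: min = 1
Step 3: Range = max - min = 100 - 1 = 99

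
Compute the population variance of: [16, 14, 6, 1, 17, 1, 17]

46.7755

Step 1: Compute the mean: (16 + 14 + 6 + 1 + 17 + 1 + 17) / 7 = 10.2857
Step 2: Compute squared deviations from the mean:
  (16 - 10.2857)^2 = 32.6531
  (14 - 10.2857)^2 = 13.7959
  (6 - 10.2857)^2 = 18.3673
  (1 - 10.2857)^2 = 86.2245
  (17 - 10.2857)^2 = 45.0816
  (1 - 10.2857)^2 = 86.2245
  (17 - 10.2857)^2 = 45.0816
Step 3: Sum of squared deviations = 327.4286
Step 4: Population variance = 327.4286 / 7 = 46.7755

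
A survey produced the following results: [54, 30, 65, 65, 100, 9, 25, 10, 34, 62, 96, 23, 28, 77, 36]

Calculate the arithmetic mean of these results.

47.6

Step 1: Sum all values: 54 + 30 + 65 + 65 + 100 + 9 + 25 + 10 + 34 + 62 + 96 + 23 + 28 + 77 + 36 = 714
Step 2: Count the number of values: n = 15
Step 3: Mean = sum / n = 714 / 15 = 47.6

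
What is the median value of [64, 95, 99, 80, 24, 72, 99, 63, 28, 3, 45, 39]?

63.5

Step 1: Sort the data in ascending order: [3, 24, 28, 39, 45, 63, 64, 72, 80, 95, 99, 99]
Step 2: The number of values is n = 12.
Step 3: Since n is even, the median is the average of positions 6 and 7:
  Median = (63 + 64) / 2 = 63.5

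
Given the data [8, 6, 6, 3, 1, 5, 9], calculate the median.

6

Step 1: Sort the data in ascending order: [1, 3, 5, 6, 6, 8, 9]
Step 2: The number of values is n = 7.
Step 3: Since n is odd, the median is the middle value at position 4: 6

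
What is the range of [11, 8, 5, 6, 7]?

6

Step 1: Identify the maximum value: max = 11
Step 2: Identify the minimum value: min = 5
Step 3: Range = max - min = 11 - 5 = 6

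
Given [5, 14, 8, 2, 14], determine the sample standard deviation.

5.3666

Step 1: Compute the mean: 8.6
Step 2: Sum of squared deviations from the mean: 115.2
Step 3: Sample variance = 115.2 / 4 = 28.8
Step 4: Standard deviation = sqrt(28.8) = 5.3666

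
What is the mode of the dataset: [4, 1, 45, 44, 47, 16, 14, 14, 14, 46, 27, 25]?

14

Step 1: Count the frequency of each value:
  1: appears 1 time(s)
  4: appears 1 time(s)
  14: appears 3 time(s)
  16: appears 1 time(s)
  25: appears 1 time(s)
  27: appears 1 time(s)
  44: appears 1 time(s)
  45: appears 1 time(s)
  46: appears 1 time(s)
  47: appears 1 time(s)
Step 2: The value 14 appears most frequently (3 times).
Step 3: Mode = 14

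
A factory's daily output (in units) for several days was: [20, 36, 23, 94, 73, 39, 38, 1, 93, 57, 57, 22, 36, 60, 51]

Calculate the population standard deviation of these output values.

25.583

Step 1: Compute the mean: 46.6667
Step 2: Sum of squared deviations from the mean: 9817.3333
Step 3: Population variance = 9817.3333 / 15 = 654.4889
Step 4: Standard deviation = sqrt(654.4889) = 25.583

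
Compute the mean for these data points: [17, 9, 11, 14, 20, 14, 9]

13.4286

Step 1: Sum all values: 17 + 9 + 11 + 14 + 20 + 14 + 9 = 94
Step 2: Count the number of values: n = 7
Step 3: Mean = sum / n = 94 / 7 = 13.4286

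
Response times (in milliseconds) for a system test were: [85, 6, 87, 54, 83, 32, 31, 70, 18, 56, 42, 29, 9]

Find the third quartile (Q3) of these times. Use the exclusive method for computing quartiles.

76.5

Step 1: Sort the data: [6, 9, 18, 29, 31, 32, 42, 54, 56, 70, 83, 85, 87]
Step 2: n = 13
Step 3: Using the exclusive quartile method:
  Q1 = 23.5
  Q2 (median) = 42
  Q3 = 76.5
  IQR = Q3 - Q1 = 76.5 - 23.5 = 53
Step 4: Q3 = 76.5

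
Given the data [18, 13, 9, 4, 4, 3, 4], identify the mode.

4

Step 1: Count the frequency of each value:
  3: appears 1 time(s)
  4: appears 3 time(s)
  9: appears 1 time(s)
  13: appears 1 time(s)
  18: appears 1 time(s)
Step 2: The value 4 appears most frequently (3 times).
Step 3: Mode = 4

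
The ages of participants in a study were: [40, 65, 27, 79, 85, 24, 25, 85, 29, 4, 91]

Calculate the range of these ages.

87

Step 1: Identify the maximum value: max = 91
Step 2: Identify the minimum value: min = 4
Step 3: Range = max - min = 91 - 4 = 87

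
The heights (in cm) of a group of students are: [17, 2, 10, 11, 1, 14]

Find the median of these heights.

10.5

Step 1: Sort the data in ascending order: [1, 2, 10, 11, 14, 17]
Step 2: The number of values is n = 6.
Step 3: Since n is even, the median is the average of positions 3 and 4:
  Median = (10 + 11) / 2 = 10.5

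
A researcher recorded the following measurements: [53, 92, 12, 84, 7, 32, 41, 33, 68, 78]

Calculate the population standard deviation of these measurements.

28.3267

Step 1: Compute the mean: 50
Step 2: Sum of squared deviations from the mean: 8024
Step 3: Population variance = 8024 / 10 = 802.4
Step 4: Standard deviation = sqrt(802.4) = 28.3267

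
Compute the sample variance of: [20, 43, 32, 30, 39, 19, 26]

81.8095

Step 1: Compute the mean: (20 + 43 + 32 + 30 + 39 + 19 + 26) / 7 = 29.8571
Step 2: Compute squared deviations from the mean:
  (20 - 29.8571)^2 = 97.1633
  (43 - 29.8571)^2 = 172.7347
  (32 - 29.8571)^2 = 4.5918
  (30 - 29.8571)^2 = 0.0204
  (39 - 29.8571)^2 = 83.5918
  (19 - 29.8571)^2 = 117.8776
  (26 - 29.8571)^2 = 14.8776
Step 3: Sum of squared deviations = 490.8571
Step 4: Sample variance = 490.8571 / 6 = 81.8095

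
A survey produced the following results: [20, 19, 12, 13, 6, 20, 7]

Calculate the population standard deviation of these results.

5.5402

Step 1: Compute the mean: 13.8571
Step 2: Sum of squared deviations from the mean: 214.8571
Step 3: Population variance = 214.8571 / 7 = 30.6939
Step 4: Standard deviation = sqrt(30.6939) = 5.5402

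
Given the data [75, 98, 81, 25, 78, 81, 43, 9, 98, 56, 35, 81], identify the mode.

81

Step 1: Count the frequency of each value:
  9: appears 1 time(s)
  25: appears 1 time(s)
  35: appears 1 time(s)
  43: appears 1 time(s)
  56: appears 1 time(s)
  75: appears 1 time(s)
  78: appears 1 time(s)
  81: appears 3 time(s)
  98: appears 2 time(s)
Step 2: The value 81 appears most frequently (3 times).
Step 3: Mode = 81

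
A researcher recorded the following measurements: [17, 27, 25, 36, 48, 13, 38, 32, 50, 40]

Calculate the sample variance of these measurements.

150.2667

Step 1: Compute the mean: (17 + 27 + 25 + 36 + 48 + 13 + 38 + 32 + 50 + 40) / 10 = 32.6
Step 2: Compute squared deviations from the mean:
  (17 - 32.6)^2 = 243.36
  (27 - 32.6)^2 = 31.36
  (25 - 32.6)^2 = 57.76
  (36 - 32.6)^2 = 11.56
  (48 - 32.6)^2 = 237.16
  (13 - 32.6)^2 = 384.16
  (38 - 32.6)^2 = 29.16
  (32 - 32.6)^2 = 0.36
  (50 - 32.6)^2 = 302.76
  (40 - 32.6)^2 = 54.76
Step 3: Sum of squared deviations = 1352.4
Step 4: Sample variance = 1352.4 / 9 = 150.2667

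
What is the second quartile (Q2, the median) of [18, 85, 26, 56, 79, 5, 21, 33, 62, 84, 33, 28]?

33

Step 1: Sort the data: [5, 18, 21, 26, 28, 33, 33, 56, 62, 79, 84, 85]
Step 2: n = 12
Step 3: Q2 is the median. Since n is even, it is the average of the values at positions 6 and 7:
  Q2 = (33 + 33) / 2 = 33
Step 4: Q2 = 33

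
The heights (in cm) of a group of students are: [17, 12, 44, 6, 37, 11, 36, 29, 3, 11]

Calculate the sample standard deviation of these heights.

14.5998

Step 1: Compute the mean: 20.6
Step 2: Sum of squared deviations from the mean: 1918.4
Step 3: Sample variance = 1918.4 / 9 = 213.1556
Step 4: Standard deviation = sqrt(213.1556) = 14.5998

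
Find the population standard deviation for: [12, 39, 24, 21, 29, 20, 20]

7.8714

Step 1: Compute the mean: 23.5714
Step 2: Sum of squared deviations from the mean: 433.7143
Step 3: Population variance = 433.7143 / 7 = 61.9592
Step 4: Standard deviation = sqrt(61.9592) = 7.8714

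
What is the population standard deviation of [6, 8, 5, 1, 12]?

3.6111

Step 1: Compute the mean: 6.4
Step 2: Sum of squared deviations from the mean: 65.2
Step 3: Population variance = 65.2 / 5 = 13.04
Step 4: Standard deviation = sqrt(13.04) = 3.6111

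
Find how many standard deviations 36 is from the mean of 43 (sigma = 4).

-1.75

Step 1: Recall the z-score formula: z = (x - mu) / sigma
Step 2: Substitute values: z = (36 - 43) / 4
Step 3: z = -7 / 4 = -1.75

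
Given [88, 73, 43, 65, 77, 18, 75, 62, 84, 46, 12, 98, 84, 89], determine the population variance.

649.6327

Step 1: Compute the mean: (88 + 73 + 43 + 65 + 77 + 18 + 75 + 62 + 84 + 46 + 12 + 98 + 84 + 89) / 14 = 65.2857
Step 2: Compute squared deviations from the mean:
  (88 - 65.2857)^2 = 515.9388
  (73 - 65.2857)^2 = 59.5102
  (43 - 65.2857)^2 = 496.6531
  (65 - 65.2857)^2 = 0.0816
  (77 - 65.2857)^2 = 137.2245
  (18 - 65.2857)^2 = 2235.9388
  (75 - 65.2857)^2 = 94.3673
  (62 - 65.2857)^2 = 10.7959
  (84 - 65.2857)^2 = 350.2245
  (46 - 65.2857)^2 = 371.9388
  (12 - 65.2857)^2 = 2839.3673
  (98 - 65.2857)^2 = 1070.2245
  (84 - 65.2857)^2 = 350.2245
  (89 - 65.2857)^2 = 562.3673
Step 3: Sum of squared deviations = 9094.8571
Step 4: Population variance = 9094.8571 / 14 = 649.6327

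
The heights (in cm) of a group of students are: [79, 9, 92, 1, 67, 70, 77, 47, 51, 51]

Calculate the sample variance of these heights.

880.2667

Step 1: Compute the mean: (79 + 9 + 92 + 1 + 67 + 70 + 77 + 47 + 51 + 51) / 10 = 54.4
Step 2: Compute squared deviations from the mean:
  (79 - 54.4)^2 = 605.16
  (9 - 54.4)^2 = 2061.16
  (92 - 54.4)^2 = 1413.76
  (1 - 54.4)^2 = 2851.56
  (67 - 54.4)^2 = 158.76
  (70 - 54.4)^2 = 243.36
  (77 - 54.4)^2 = 510.76
  (47 - 54.4)^2 = 54.76
  (51 - 54.4)^2 = 11.56
  (51 - 54.4)^2 = 11.56
Step 3: Sum of squared deviations = 7922.4
Step 4: Sample variance = 7922.4 / 9 = 880.2667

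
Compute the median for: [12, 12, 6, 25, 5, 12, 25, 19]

12

Step 1: Sort the data in ascending order: [5, 6, 12, 12, 12, 19, 25, 25]
Step 2: The number of values is n = 8.
Step 3: Since n is even, the median is the average of positions 4 and 5:
  Median = (12 + 12) / 2 = 12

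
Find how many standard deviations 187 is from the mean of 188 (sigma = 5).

-0.2

Step 1: Recall the z-score formula: z = (x - mu) / sigma
Step 2: Substitute values: z = (187 - 188) / 5
Step 3: z = -1 / 5 = -0.2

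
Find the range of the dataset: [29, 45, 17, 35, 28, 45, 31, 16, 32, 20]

29

Step 1: Identify the maximum value: max = 45
Step 2: Identify the minimum value: min = 16
Step 3: Range = max - min = 45 - 16 = 29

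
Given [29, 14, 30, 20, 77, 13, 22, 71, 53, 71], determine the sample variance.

645.5556

Step 1: Compute the mean: (29 + 14 + 30 + 20 + 77 + 13 + 22 + 71 + 53 + 71) / 10 = 40
Step 2: Compute squared deviations from the mean:
  (29 - 40)^2 = 121
  (14 - 40)^2 = 676
  (30 - 40)^2 = 100
  (20 - 40)^2 = 400
  (77 - 40)^2 = 1369
  (13 - 40)^2 = 729
  (22 - 40)^2 = 324
  (71 - 40)^2 = 961
  (53 - 40)^2 = 169
  (71 - 40)^2 = 961
Step 3: Sum of squared deviations = 5810
Step 4: Sample variance = 5810 / 9 = 645.5556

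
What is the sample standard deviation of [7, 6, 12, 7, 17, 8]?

4.2308

Step 1: Compute the mean: 9.5
Step 2: Sum of squared deviations from the mean: 89.5
Step 3: Sample variance = 89.5 / 5 = 17.9
Step 4: Standard deviation = sqrt(17.9) = 4.2308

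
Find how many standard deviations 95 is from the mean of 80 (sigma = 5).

3

Step 1: Recall the z-score formula: z = (x - mu) / sigma
Step 2: Substitute values: z = (95 - 80) / 5
Step 3: z = 15 / 5 = 3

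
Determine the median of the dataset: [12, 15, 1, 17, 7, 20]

13.5

Step 1: Sort the data in ascending order: [1, 7, 12, 15, 17, 20]
Step 2: The number of values is n = 6.
Step 3: Since n is even, the median is the average of positions 3 and 4:
  Median = (12 + 15) / 2 = 13.5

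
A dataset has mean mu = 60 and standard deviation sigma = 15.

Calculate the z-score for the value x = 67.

0.4667

Step 1: Recall the z-score formula: z = (x - mu) / sigma
Step 2: Substitute values: z = (67 - 60) / 15
Step 3: z = 7 / 15 = 0.4667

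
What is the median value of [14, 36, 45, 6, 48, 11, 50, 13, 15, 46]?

25.5

Step 1: Sort the data in ascending order: [6, 11, 13, 14, 15, 36, 45, 46, 48, 50]
Step 2: The number of values is n = 10.
Step 3: Since n is even, the median is the average of positions 5 and 6:
  Median = (15 + 36) / 2 = 25.5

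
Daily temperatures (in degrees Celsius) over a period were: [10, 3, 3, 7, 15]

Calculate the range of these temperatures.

12

Step 1: Identify the maximum value: max = 15
Step 2: Identify the minimum value: min = 3
Step 3: Range = max - min = 15 - 3 = 12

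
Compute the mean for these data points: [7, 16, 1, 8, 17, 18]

11.1667

Step 1: Sum all values: 7 + 16 + 1 + 8 + 17 + 18 = 67
Step 2: Count the number of values: n = 6
Step 3: Mean = sum / n = 67 / 6 = 11.1667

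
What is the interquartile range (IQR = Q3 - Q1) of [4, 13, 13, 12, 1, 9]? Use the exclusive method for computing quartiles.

9.75

Step 1: Sort the data: [1, 4, 9, 12, 13, 13]
Step 2: n = 6
Step 3: Using the exclusive quartile method:
  Q1 = 3.25
  Q2 (median) = 10.5
  Q3 = 13
  IQR = Q3 - Q1 = 13 - 3.25 = 9.75
Step 4: IQR = 9.75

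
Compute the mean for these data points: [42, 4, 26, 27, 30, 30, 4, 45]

26

Step 1: Sum all values: 42 + 4 + 26 + 27 + 30 + 30 + 4 + 45 = 208
Step 2: Count the number of values: n = 8
Step 3: Mean = sum / n = 208 / 8 = 26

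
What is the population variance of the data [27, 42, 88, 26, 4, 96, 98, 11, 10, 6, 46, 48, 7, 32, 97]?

1184.7822

Step 1: Compute the mean: (27 + 42 + 88 + 26 + 4 + 96 + 98 + 11 + 10 + 6 + 46 + 48 + 7 + 32 + 97) / 15 = 42.5333
Step 2: Compute squared deviations from the mean:
  (27 - 42.5333)^2 = 241.2844
  (42 - 42.5333)^2 = 0.2844
  (88 - 42.5333)^2 = 2067.2178
  (26 - 42.5333)^2 = 273.3511
  (4 - 42.5333)^2 = 1484.8178
  (96 - 42.5333)^2 = 2858.6844
  (98 - 42.5333)^2 = 3076.5511
  (11 - 42.5333)^2 = 994.3511
  (10 - 42.5333)^2 = 1058.4178
  (6 - 42.5333)^2 = 1334.6844
  (46 - 42.5333)^2 = 12.0178
  (48 - 42.5333)^2 = 29.8844
  (7 - 42.5333)^2 = 1262.6178
  (32 - 42.5333)^2 = 110.9511
  (97 - 42.5333)^2 = 2966.6178
Step 3: Sum of squared deviations = 17771.7333
Step 4: Population variance = 17771.7333 / 15 = 1184.7822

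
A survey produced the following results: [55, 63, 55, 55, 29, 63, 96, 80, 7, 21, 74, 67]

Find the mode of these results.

55

Step 1: Count the frequency of each value:
  7: appears 1 time(s)
  21: appears 1 time(s)
  29: appears 1 time(s)
  55: appears 3 time(s)
  63: appears 2 time(s)
  67: appears 1 time(s)
  74: appears 1 time(s)
  80: appears 1 time(s)
  96: appears 1 time(s)
Step 2: The value 55 appears most frequently (3 times).
Step 3: Mode = 55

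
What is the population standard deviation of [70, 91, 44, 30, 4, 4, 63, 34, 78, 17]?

29.3675

Step 1: Compute the mean: 43.5
Step 2: Sum of squared deviations from the mean: 8624.5
Step 3: Population variance = 8624.5 / 10 = 862.45
Step 4: Standard deviation = sqrt(862.45) = 29.3675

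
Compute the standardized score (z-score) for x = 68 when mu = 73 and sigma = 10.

-0.5

Step 1: Recall the z-score formula: z = (x - mu) / sigma
Step 2: Substitute values: z = (68 - 73) / 10
Step 3: z = -5 / 10 = -0.5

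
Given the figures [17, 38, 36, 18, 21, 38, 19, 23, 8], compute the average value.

24.2222

Step 1: Sum all values: 17 + 38 + 36 + 18 + 21 + 38 + 19 + 23 + 8 = 218
Step 2: Count the number of values: n = 9
Step 3: Mean = sum / n = 218 / 9 = 24.2222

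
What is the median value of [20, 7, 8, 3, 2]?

7

Step 1: Sort the data in ascending order: [2, 3, 7, 8, 20]
Step 2: The number of values is n = 5.
Step 3: Since n is odd, the median is the middle value at position 3: 7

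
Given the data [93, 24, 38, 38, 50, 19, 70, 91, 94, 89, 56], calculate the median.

56

Step 1: Sort the data in ascending order: [19, 24, 38, 38, 50, 56, 70, 89, 91, 93, 94]
Step 2: The number of values is n = 11.
Step 3: Since n is odd, the median is the middle value at position 6: 56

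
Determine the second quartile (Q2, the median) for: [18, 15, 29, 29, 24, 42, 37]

29

Step 1: Sort the data: [15, 18, 24, 29, 29, 37, 42]
Step 2: n = 7
Step 3: Q2 is the median. Since n is odd, it is the middle value at position 4: 29
Step 4: Q2 = 29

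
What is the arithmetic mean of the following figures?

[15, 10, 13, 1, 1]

8

Step 1: Sum all values: 15 + 10 + 13 + 1 + 1 = 40
Step 2: Count the number of values: n = 5
Step 3: Mean = sum / n = 40 / 5 = 8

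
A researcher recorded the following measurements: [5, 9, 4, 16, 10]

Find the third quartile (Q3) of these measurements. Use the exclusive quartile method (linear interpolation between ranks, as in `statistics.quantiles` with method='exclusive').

13

Step 1: Sort the data: [4, 5, 9, 10, 16]
Step 2: n = 5
Step 3: Using the exclusive quartile method:
  Q1 = 4.5
  Q2 (median) = 9
  Q3 = 13
  IQR = Q3 - Q1 = 13 - 4.5 = 8.5
Step 4: Q3 = 13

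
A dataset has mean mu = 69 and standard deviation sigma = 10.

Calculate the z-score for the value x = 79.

1

Step 1: Recall the z-score formula: z = (x - mu) / sigma
Step 2: Substitute values: z = (79 - 69) / 10
Step 3: z = 10 / 10 = 1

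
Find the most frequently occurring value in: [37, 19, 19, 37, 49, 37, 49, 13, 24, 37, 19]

37

Step 1: Count the frequency of each value:
  13: appears 1 time(s)
  19: appears 3 time(s)
  24: appears 1 time(s)
  37: appears 4 time(s)
  49: appears 2 time(s)
Step 2: The value 37 appears most frequently (4 times).
Step 3: Mode = 37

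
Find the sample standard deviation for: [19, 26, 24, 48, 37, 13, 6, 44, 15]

14.4549

Step 1: Compute the mean: 25.7778
Step 2: Sum of squared deviations from the mean: 1671.5556
Step 3: Sample variance = 1671.5556 / 8 = 208.9444
Step 4: Standard deviation = sqrt(208.9444) = 14.4549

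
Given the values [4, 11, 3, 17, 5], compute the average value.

8

Step 1: Sum all values: 4 + 11 + 3 + 17 + 5 = 40
Step 2: Count the number of values: n = 5
Step 3: Mean = sum / n = 40 / 5 = 8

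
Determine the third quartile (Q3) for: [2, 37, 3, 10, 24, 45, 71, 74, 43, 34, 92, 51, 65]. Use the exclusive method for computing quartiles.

68

Step 1: Sort the data: [2, 3, 10, 24, 34, 37, 43, 45, 51, 65, 71, 74, 92]
Step 2: n = 13
Step 3: Using the exclusive quartile method:
  Q1 = 17
  Q2 (median) = 43
  Q3 = 68
  IQR = Q3 - Q1 = 68 - 17 = 51
Step 4: Q3 = 68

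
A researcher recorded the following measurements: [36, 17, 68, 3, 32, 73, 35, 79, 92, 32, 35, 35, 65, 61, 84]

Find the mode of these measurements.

35

Step 1: Count the frequency of each value:
  3: appears 1 time(s)
  17: appears 1 time(s)
  32: appears 2 time(s)
  35: appears 3 time(s)
  36: appears 1 time(s)
  61: appears 1 time(s)
  65: appears 1 time(s)
  68: appears 1 time(s)
  73: appears 1 time(s)
  79: appears 1 time(s)
  84: appears 1 time(s)
  92: appears 1 time(s)
Step 2: The value 35 appears most frequently (3 times).
Step 3: Mode = 35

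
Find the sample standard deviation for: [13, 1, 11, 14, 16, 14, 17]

5.3452

Step 1: Compute the mean: 12.2857
Step 2: Sum of squared deviations from the mean: 171.4286
Step 3: Sample variance = 171.4286 / 6 = 28.5714
Step 4: Standard deviation = sqrt(28.5714) = 5.3452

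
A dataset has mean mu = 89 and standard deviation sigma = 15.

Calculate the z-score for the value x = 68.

-1.4

Step 1: Recall the z-score formula: z = (x - mu) / sigma
Step 2: Substitute values: z = (68 - 89) / 15
Step 3: z = -21 / 15 = -1.4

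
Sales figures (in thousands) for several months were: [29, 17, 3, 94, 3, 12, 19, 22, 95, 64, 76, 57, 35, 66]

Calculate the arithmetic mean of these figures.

42.2857

Step 1: Sum all values: 29 + 17 + 3 + 94 + 3 + 12 + 19 + 22 + 95 + 64 + 76 + 57 + 35 + 66 = 592
Step 2: Count the number of values: n = 14
Step 3: Mean = sum / n = 592 / 14 = 42.2857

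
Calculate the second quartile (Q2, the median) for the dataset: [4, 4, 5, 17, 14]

5

Step 1: Sort the data: [4, 4, 5, 14, 17]
Step 2: n = 5
Step 3: Q2 is the median. Since n is odd, it is the middle value at position 3: 5
Step 4: Q2 = 5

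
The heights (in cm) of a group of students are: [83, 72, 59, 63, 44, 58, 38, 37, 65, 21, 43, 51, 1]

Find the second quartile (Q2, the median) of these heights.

51

Step 1: Sort the data: [1, 21, 37, 38, 43, 44, 51, 58, 59, 63, 65, 72, 83]
Step 2: n = 13
Step 3: Q2 is the median. Since n is odd, it is the middle value at position 7: 51
Step 4: Q2 = 51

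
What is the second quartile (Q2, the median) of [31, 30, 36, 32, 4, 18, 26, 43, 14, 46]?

30.5

Step 1: Sort the data: [4, 14, 18, 26, 30, 31, 32, 36, 43, 46]
Step 2: n = 10
Step 3: Q2 is the median. Since n is even, it is the average of the values at positions 5 and 6:
  Q2 = (30 + 31) / 2 = 30.5
Step 4: Q2 = 30.5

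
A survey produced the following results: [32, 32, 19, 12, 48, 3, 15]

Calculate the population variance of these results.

198.2857

Step 1: Compute the mean: (32 + 32 + 19 + 12 + 48 + 3 + 15) / 7 = 23
Step 2: Compute squared deviations from the mean:
  (32 - 23)^2 = 81
  (32 - 23)^2 = 81
  (19 - 23)^2 = 16
  (12 - 23)^2 = 121
  (48 - 23)^2 = 625
  (3 - 23)^2 = 400
  (15 - 23)^2 = 64
Step 3: Sum of squared deviations = 1388
Step 4: Population variance = 1388 / 7 = 198.2857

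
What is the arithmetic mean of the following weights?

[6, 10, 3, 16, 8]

8.6

Step 1: Sum all values: 6 + 10 + 3 + 16 + 8 = 43
Step 2: Count the number of values: n = 5
Step 3: Mean = sum / n = 43 / 5 = 8.6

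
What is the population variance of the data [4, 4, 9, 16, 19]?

37.84

Step 1: Compute the mean: (4 + 4 + 9 + 16 + 19) / 5 = 10.4
Step 2: Compute squared deviations from the mean:
  (4 - 10.4)^2 = 40.96
  (4 - 10.4)^2 = 40.96
  (9 - 10.4)^2 = 1.96
  (16 - 10.4)^2 = 31.36
  (19 - 10.4)^2 = 73.96
Step 3: Sum of squared deviations = 189.2
Step 4: Population variance = 189.2 / 5 = 37.84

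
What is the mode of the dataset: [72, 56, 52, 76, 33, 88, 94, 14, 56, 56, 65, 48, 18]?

56

Step 1: Count the frequency of each value:
  14: appears 1 time(s)
  18: appears 1 time(s)
  33: appears 1 time(s)
  48: appears 1 time(s)
  52: appears 1 time(s)
  56: appears 3 time(s)
  65: appears 1 time(s)
  72: appears 1 time(s)
  76: appears 1 time(s)
  88: appears 1 time(s)
  94: appears 1 time(s)
Step 2: The value 56 appears most frequently (3 times).
Step 3: Mode = 56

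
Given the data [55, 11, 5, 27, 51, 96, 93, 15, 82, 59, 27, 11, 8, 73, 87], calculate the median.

51

Step 1: Sort the data in ascending order: [5, 8, 11, 11, 15, 27, 27, 51, 55, 59, 73, 82, 87, 93, 96]
Step 2: The number of values is n = 15.
Step 3: Since n is odd, the median is the middle value at position 8: 51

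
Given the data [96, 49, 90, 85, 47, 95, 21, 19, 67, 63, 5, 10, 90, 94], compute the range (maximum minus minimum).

91

Step 1: Identify the maximum value: max = 96
Step 2: Identify the minimum value: min = 5
Step 3: Range = max - min = 96 - 5 = 91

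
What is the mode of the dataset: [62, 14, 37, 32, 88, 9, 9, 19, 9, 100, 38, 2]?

9

Step 1: Count the frequency of each value:
  2: appears 1 time(s)
  9: appears 3 time(s)
  14: appears 1 time(s)
  19: appears 1 time(s)
  32: appears 1 time(s)
  37: appears 1 time(s)
  38: appears 1 time(s)
  62: appears 1 time(s)
  88: appears 1 time(s)
  100: appears 1 time(s)
Step 2: The value 9 appears most frequently (3 times).
Step 3: Mode = 9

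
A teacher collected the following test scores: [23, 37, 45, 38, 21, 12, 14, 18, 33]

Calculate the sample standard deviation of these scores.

11.7662

Step 1: Compute the mean: 26.7778
Step 2: Sum of squared deviations from the mean: 1107.5556
Step 3: Sample variance = 1107.5556 / 8 = 138.4444
Step 4: Standard deviation = sqrt(138.4444) = 11.7662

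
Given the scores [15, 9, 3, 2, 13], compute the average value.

8.4

Step 1: Sum all values: 15 + 9 + 3 + 2 + 13 = 42
Step 2: Count the number of values: n = 5
Step 3: Mean = sum / n = 42 / 5 = 8.4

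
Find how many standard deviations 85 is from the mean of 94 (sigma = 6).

-1.5

Step 1: Recall the z-score formula: z = (x - mu) / sigma
Step 2: Substitute values: z = (85 - 94) / 6
Step 3: z = -9 / 6 = -1.5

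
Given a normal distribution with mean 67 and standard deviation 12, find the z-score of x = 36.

-2.5833

Step 1: Recall the z-score formula: z = (x - mu) / sigma
Step 2: Substitute values: z = (36 - 67) / 12
Step 3: z = -31 / 12 = -2.5833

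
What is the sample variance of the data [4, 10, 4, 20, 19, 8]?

50.5667

Step 1: Compute the mean: (4 + 10 + 4 + 20 + 19 + 8) / 6 = 10.8333
Step 2: Compute squared deviations from the mean:
  (4 - 10.8333)^2 = 46.6944
  (10 - 10.8333)^2 = 0.6944
  (4 - 10.8333)^2 = 46.6944
  (20 - 10.8333)^2 = 84.0278
  (19 - 10.8333)^2 = 66.6944
  (8 - 10.8333)^2 = 8.0278
Step 3: Sum of squared deviations = 252.8333
Step 4: Sample variance = 252.8333 / 5 = 50.5667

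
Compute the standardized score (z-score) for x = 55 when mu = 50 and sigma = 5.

1

Step 1: Recall the z-score formula: z = (x - mu) / sigma
Step 2: Substitute values: z = (55 - 50) / 5
Step 3: z = 5 / 5 = 1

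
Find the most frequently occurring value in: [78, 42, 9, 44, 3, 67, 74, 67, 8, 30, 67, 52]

67

Step 1: Count the frequency of each value:
  3: appears 1 time(s)
  8: appears 1 time(s)
  9: appears 1 time(s)
  30: appears 1 time(s)
  42: appears 1 time(s)
  44: appears 1 time(s)
  52: appears 1 time(s)
  67: appears 3 time(s)
  74: appears 1 time(s)
  78: appears 1 time(s)
Step 2: The value 67 appears most frequently (3 times).
Step 3: Mode = 67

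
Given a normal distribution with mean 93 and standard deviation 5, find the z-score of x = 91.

-0.4

Step 1: Recall the z-score formula: z = (x - mu) / sigma
Step 2: Substitute values: z = (91 - 93) / 5
Step 3: z = -2 / 5 = -0.4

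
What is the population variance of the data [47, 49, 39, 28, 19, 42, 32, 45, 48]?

95.5062

Step 1: Compute the mean: (47 + 49 + 39 + 28 + 19 + 42 + 32 + 45 + 48) / 9 = 38.7778
Step 2: Compute squared deviations from the mean:
  (47 - 38.7778)^2 = 67.6049
  (49 - 38.7778)^2 = 104.4938
  (39 - 38.7778)^2 = 0.0494
  (28 - 38.7778)^2 = 116.1605
  (19 - 38.7778)^2 = 391.1605
  (42 - 38.7778)^2 = 10.3827
  (32 - 38.7778)^2 = 45.9383
  (45 - 38.7778)^2 = 38.716
  (48 - 38.7778)^2 = 85.0494
Step 3: Sum of squared deviations = 859.5556
Step 4: Population variance = 859.5556 / 9 = 95.5062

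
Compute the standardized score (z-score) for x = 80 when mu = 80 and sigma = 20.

0

Step 1: Recall the z-score formula: z = (x - mu) / sigma
Step 2: Substitute values: z = (80 - 80) / 20
Step 3: z = 0 / 20 = 0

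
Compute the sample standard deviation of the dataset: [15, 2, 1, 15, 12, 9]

6.229

Step 1: Compute the mean: 9
Step 2: Sum of squared deviations from the mean: 194
Step 3: Sample variance = 194 / 5 = 38.8
Step 4: Standard deviation = sqrt(38.8) = 6.229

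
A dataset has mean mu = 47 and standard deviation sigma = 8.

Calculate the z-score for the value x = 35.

-1.5

Step 1: Recall the z-score formula: z = (x - mu) / sigma
Step 2: Substitute values: z = (35 - 47) / 8
Step 3: z = -12 / 8 = -1.5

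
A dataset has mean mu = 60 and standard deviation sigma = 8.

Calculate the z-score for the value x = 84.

3

Step 1: Recall the z-score formula: z = (x - mu) / sigma
Step 2: Substitute values: z = (84 - 60) / 8
Step 3: z = 24 / 8 = 3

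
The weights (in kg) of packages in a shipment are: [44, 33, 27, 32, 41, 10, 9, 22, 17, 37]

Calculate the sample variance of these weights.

153.7333

Step 1: Compute the mean: (44 + 33 + 27 + 32 + 41 + 10 + 9 + 22 + 17 + 37) / 10 = 27.2
Step 2: Compute squared deviations from the mean:
  (44 - 27.2)^2 = 282.24
  (33 - 27.2)^2 = 33.64
  (27 - 27.2)^2 = 0.04
  (32 - 27.2)^2 = 23.04
  (41 - 27.2)^2 = 190.44
  (10 - 27.2)^2 = 295.84
  (9 - 27.2)^2 = 331.24
  (22 - 27.2)^2 = 27.04
  (17 - 27.2)^2 = 104.04
  (37 - 27.2)^2 = 96.04
Step 3: Sum of squared deviations = 1383.6
Step 4: Sample variance = 1383.6 / 9 = 153.7333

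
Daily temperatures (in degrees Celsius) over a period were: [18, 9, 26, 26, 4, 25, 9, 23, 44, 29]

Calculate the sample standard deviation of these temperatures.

11.7762

Step 1: Compute the mean: 21.3
Step 2: Sum of squared deviations from the mean: 1248.1
Step 3: Sample variance = 1248.1 / 9 = 138.6778
Step 4: Standard deviation = sqrt(138.6778) = 11.7762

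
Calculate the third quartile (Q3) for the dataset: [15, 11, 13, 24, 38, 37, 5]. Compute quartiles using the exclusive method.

37

Step 1: Sort the data: [5, 11, 13, 15, 24, 37, 38]
Step 2: n = 7
Step 3: Using the exclusive quartile method:
  Q1 = 11
  Q2 (median) = 15
  Q3 = 37
  IQR = Q3 - Q1 = 37 - 11 = 26
Step 4: Q3 = 37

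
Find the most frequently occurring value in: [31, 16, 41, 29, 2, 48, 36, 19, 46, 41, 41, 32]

41

Step 1: Count the frequency of each value:
  2: appears 1 time(s)
  16: appears 1 time(s)
  19: appears 1 time(s)
  29: appears 1 time(s)
  31: appears 1 time(s)
  32: appears 1 time(s)
  36: appears 1 time(s)
  41: appears 3 time(s)
  46: appears 1 time(s)
  48: appears 1 time(s)
Step 2: The value 41 appears most frequently (3 times).
Step 3: Mode = 41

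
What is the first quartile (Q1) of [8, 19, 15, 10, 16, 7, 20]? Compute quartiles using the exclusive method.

8

Step 1: Sort the data: [7, 8, 10, 15, 16, 19, 20]
Step 2: n = 7
Step 3: Using the exclusive quartile method:
  Q1 = 8
  Q2 (median) = 15
  Q3 = 19
  IQR = Q3 - Q1 = 19 - 8 = 11
Step 4: Q1 = 8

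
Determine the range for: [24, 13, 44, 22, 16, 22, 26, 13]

31

Step 1: Identify the maximum value: max = 44
Step 2: Identify the minimum value: min = 13
Step 3: Range = max - min = 44 - 13 = 31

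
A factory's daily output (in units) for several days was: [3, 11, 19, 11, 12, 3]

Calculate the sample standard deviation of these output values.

6.08

Step 1: Compute the mean: 9.8333
Step 2: Sum of squared deviations from the mean: 184.8333
Step 3: Sample variance = 184.8333 / 5 = 36.9667
Step 4: Standard deviation = sqrt(36.9667) = 6.08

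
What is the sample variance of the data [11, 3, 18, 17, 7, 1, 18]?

52.2381

Step 1: Compute the mean: (11 + 3 + 18 + 17 + 7 + 1 + 18) / 7 = 10.7143
Step 2: Compute squared deviations from the mean:
  (11 - 10.7143)^2 = 0.0816
  (3 - 10.7143)^2 = 59.5102
  (18 - 10.7143)^2 = 53.0816
  (17 - 10.7143)^2 = 39.5102
  (7 - 10.7143)^2 = 13.7959
  (1 - 10.7143)^2 = 94.3673
  (18 - 10.7143)^2 = 53.0816
Step 3: Sum of squared deviations = 313.4286
Step 4: Sample variance = 313.4286 / 6 = 52.2381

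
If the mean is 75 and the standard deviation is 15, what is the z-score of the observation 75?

0

Step 1: Recall the z-score formula: z = (x - mu) / sigma
Step 2: Substitute values: z = (75 - 75) / 15
Step 3: z = 0 / 15 = 0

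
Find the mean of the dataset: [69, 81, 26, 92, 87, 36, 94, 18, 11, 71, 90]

61.3636

Step 1: Sum all values: 69 + 81 + 26 + 92 + 87 + 36 + 94 + 18 + 11 + 71 + 90 = 675
Step 2: Count the number of values: n = 11
Step 3: Mean = sum / n = 675 / 11 = 61.3636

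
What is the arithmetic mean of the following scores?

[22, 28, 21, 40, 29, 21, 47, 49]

32.125

Step 1: Sum all values: 22 + 28 + 21 + 40 + 29 + 21 + 47 + 49 = 257
Step 2: Count the number of values: n = 8
Step 3: Mean = sum / n = 257 / 8 = 32.125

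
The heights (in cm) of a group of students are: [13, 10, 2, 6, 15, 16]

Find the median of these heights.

11.5

Step 1: Sort the data in ascending order: [2, 6, 10, 13, 15, 16]
Step 2: The number of values is n = 6.
Step 3: Since n is even, the median is the average of positions 3 and 4:
  Median = (10 + 13) / 2 = 11.5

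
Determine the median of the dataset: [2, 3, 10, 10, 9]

9

Step 1: Sort the data in ascending order: [2, 3, 9, 10, 10]
Step 2: The number of values is n = 5.
Step 3: Since n is odd, the median is the middle value at position 3: 9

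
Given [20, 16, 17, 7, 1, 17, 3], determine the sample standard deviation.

7.6997

Step 1: Compute the mean: 11.5714
Step 2: Sum of squared deviations from the mean: 355.7143
Step 3: Sample variance = 355.7143 / 6 = 59.2857
Step 4: Standard deviation = sqrt(59.2857) = 7.6997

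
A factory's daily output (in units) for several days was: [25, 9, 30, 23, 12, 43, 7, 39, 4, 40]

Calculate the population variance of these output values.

193.16

Step 1: Compute the mean: (25 + 9 + 30 + 23 + 12 + 43 + 7 + 39 + 4 + 40) / 10 = 23.2
Step 2: Compute squared deviations from the mean:
  (25 - 23.2)^2 = 3.24
  (9 - 23.2)^2 = 201.64
  (30 - 23.2)^2 = 46.24
  (23 - 23.2)^2 = 0.04
  (12 - 23.2)^2 = 125.44
  (43 - 23.2)^2 = 392.04
  (7 - 23.2)^2 = 262.44
  (39 - 23.2)^2 = 249.64
  (4 - 23.2)^2 = 368.64
  (40 - 23.2)^2 = 282.24
Step 3: Sum of squared deviations = 1931.6
Step 4: Population variance = 1931.6 / 10 = 193.16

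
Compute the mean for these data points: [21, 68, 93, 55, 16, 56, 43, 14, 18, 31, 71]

44.1818

Step 1: Sum all values: 21 + 68 + 93 + 55 + 16 + 56 + 43 + 14 + 18 + 31 + 71 = 486
Step 2: Count the number of values: n = 11
Step 3: Mean = sum / n = 486 / 11 = 44.1818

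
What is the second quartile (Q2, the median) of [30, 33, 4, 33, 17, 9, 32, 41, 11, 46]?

31

Step 1: Sort the data: [4, 9, 11, 17, 30, 32, 33, 33, 41, 46]
Step 2: n = 10
Step 3: Q2 is the median. Since n is even, it is the average of the values at positions 5 and 6:
  Q2 = (30 + 32) / 2 = 31
Step 4: Q2 = 31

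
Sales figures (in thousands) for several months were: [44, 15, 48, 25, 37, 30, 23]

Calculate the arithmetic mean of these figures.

31.7143

Step 1: Sum all values: 44 + 15 + 48 + 25 + 37 + 30 + 23 = 222
Step 2: Count the number of values: n = 7
Step 3: Mean = sum / n = 222 / 7 = 31.7143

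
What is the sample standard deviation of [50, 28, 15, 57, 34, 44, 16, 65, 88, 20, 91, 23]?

26.6087

Step 1: Compute the mean: 44.25
Step 2: Sum of squared deviations from the mean: 7788.25
Step 3: Sample variance = 7788.25 / 11 = 708.0227
Step 4: Standard deviation = sqrt(708.0227) = 26.6087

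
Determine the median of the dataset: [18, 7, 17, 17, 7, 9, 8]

9

Step 1: Sort the data in ascending order: [7, 7, 8, 9, 17, 17, 18]
Step 2: The number of values is n = 7.
Step 3: Since n is odd, the median is the middle value at position 4: 9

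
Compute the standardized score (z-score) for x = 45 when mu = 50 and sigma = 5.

-1

Step 1: Recall the z-score formula: z = (x - mu) / sigma
Step 2: Substitute values: z = (45 - 50) / 5
Step 3: z = -5 / 5 = -1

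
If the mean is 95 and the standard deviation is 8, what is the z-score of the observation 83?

-1.5

Step 1: Recall the z-score formula: z = (x - mu) / sigma
Step 2: Substitute values: z = (83 - 95) / 8
Step 3: z = -12 / 8 = -1.5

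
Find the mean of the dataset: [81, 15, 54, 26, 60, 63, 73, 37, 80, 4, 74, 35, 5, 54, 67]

48.5333

Step 1: Sum all values: 81 + 15 + 54 + 26 + 60 + 63 + 73 + 37 + 80 + 4 + 74 + 35 + 5 + 54 + 67 = 728
Step 2: Count the number of values: n = 15
Step 3: Mean = sum / n = 728 / 15 = 48.5333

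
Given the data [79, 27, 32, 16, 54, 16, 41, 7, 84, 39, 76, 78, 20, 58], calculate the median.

40

Step 1: Sort the data in ascending order: [7, 16, 16, 20, 27, 32, 39, 41, 54, 58, 76, 78, 79, 84]
Step 2: The number of values is n = 14.
Step 3: Since n is even, the median is the average of positions 7 and 8:
  Median = (39 + 41) / 2 = 40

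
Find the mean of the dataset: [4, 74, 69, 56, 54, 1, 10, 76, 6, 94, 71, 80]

49.5833

Step 1: Sum all values: 4 + 74 + 69 + 56 + 54 + 1 + 10 + 76 + 6 + 94 + 71 + 80 = 595
Step 2: Count the number of values: n = 12
Step 3: Mean = sum / n = 595 / 12 = 49.5833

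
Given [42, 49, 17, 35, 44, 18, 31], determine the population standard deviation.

11.6093

Step 1: Compute the mean: 33.7143
Step 2: Sum of squared deviations from the mean: 943.4286
Step 3: Population variance = 943.4286 / 7 = 134.7755
Step 4: Standard deviation = sqrt(134.7755) = 11.6093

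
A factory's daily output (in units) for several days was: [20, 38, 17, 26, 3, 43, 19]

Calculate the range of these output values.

40

Step 1: Identify the maximum value: max = 43
Step 2: Identify the minimum value: min = 3
Step 3: Range = max - min = 43 - 3 = 40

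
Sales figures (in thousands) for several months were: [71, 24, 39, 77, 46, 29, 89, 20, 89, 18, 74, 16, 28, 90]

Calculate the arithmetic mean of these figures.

50.7143

Step 1: Sum all values: 71 + 24 + 39 + 77 + 46 + 29 + 89 + 20 + 89 + 18 + 74 + 16 + 28 + 90 = 710
Step 2: Count the number of values: n = 14
Step 3: Mean = sum / n = 710 / 14 = 50.7143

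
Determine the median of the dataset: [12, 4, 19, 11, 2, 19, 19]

12

Step 1: Sort the data in ascending order: [2, 4, 11, 12, 19, 19, 19]
Step 2: The number of values is n = 7.
Step 3: Since n is odd, the median is the middle value at position 4: 12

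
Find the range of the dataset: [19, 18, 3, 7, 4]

16

Step 1: Identify the maximum value: max = 19
Step 2: Identify the minimum value: min = 3
Step 3: Range = max - min = 19 - 3 = 16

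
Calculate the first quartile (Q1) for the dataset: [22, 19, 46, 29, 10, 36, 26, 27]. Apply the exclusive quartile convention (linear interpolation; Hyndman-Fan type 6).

19.75

Step 1: Sort the data: [10, 19, 22, 26, 27, 29, 36, 46]
Step 2: n = 8
Step 3: Using the exclusive quartile method:
  Q1 = 19.75
  Q2 (median) = 26.5
  Q3 = 34.25
  IQR = Q3 - Q1 = 34.25 - 19.75 = 14.5
Step 4: Q1 = 19.75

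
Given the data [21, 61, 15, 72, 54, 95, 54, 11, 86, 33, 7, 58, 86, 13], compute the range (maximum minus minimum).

88

Step 1: Identify the maximum value: max = 95
Step 2: Identify the minimum value: min = 7
Step 3: Range = max - min = 95 - 7 = 88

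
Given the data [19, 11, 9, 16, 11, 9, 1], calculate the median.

11

Step 1: Sort the data in ascending order: [1, 9, 9, 11, 11, 16, 19]
Step 2: The number of values is n = 7.
Step 3: Since n is odd, the median is the middle value at position 4: 11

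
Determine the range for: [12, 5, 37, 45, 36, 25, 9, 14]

40

Step 1: Identify the maximum value: max = 45
Step 2: Identify the minimum value: min = 5
Step 3: Range = max - min = 45 - 5 = 40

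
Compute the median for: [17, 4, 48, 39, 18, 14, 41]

18

Step 1: Sort the data in ascending order: [4, 14, 17, 18, 39, 41, 48]
Step 2: The number of values is n = 7.
Step 3: Since n is odd, the median is the middle value at position 4: 18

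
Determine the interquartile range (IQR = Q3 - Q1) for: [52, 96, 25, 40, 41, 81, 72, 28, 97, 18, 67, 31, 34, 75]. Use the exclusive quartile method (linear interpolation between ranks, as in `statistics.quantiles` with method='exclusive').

46.25

Step 1: Sort the data: [18, 25, 28, 31, 34, 40, 41, 52, 67, 72, 75, 81, 96, 97]
Step 2: n = 14
Step 3: Using the exclusive quartile method:
  Q1 = 30.25
  Q2 (median) = 46.5
  Q3 = 76.5
  IQR = Q3 - Q1 = 76.5 - 30.25 = 46.25
Step 4: IQR = 46.25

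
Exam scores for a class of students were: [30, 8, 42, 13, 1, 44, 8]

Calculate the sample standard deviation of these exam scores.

17.573

Step 1: Compute the mean: 20.8571
Step 2: Sum of squared deviations from the mean: 1852.8571
Step 3: Sample variance = 1852.8571 / 6 = 308.8095
Step 4: Standard deviation = sqrt(308.8095) = 17.573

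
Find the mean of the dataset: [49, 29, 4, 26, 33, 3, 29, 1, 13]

20.7778

Step 1: Sum all values: 49 + 29 + 4 + 26 + 33 + 3 + 29 + 1 + 13 = 187
Step 2: Count the number of values: n = 9
Step 3: Mean = sum / n = 187 / 9 = 20.7778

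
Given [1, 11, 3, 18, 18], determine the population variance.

51.76

Step 1: Compute the mean: (1 + 11 + 3 + 18 + 18) / 5 = 10.2
Step 2: Compute squared deviations from the mean:
  (1 - 10.2)^2 = 84.64
  (11 - 10.2)^2 = 0.64
  (3 - 10.2)^2 = 51.84
  (18 - 10.2)^2 = 60.84
  (18 - 10.2)^2 = 60.84
Step 3: Sum of squared deviations = 258.8
Step 4: Population variance = 258.8 / 5 = 51.76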